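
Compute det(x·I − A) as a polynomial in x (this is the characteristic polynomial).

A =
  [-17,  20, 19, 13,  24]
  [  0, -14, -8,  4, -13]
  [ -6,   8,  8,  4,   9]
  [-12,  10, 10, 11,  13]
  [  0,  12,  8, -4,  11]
x^5 + x^4 - 5*x^3 - x^2 + 8*x - 4

Expanding det(x·I − A) (e.g. by cofactor expansion or by noting that A is similar to its Jordan form J, which has the same characteristic polynomial as A) gives
  χ_A(x) = x^5 + x^4 - 5*x^3 - x^2 + 8*x - 4
which factors as (x - 1)^3*(x + 2)^2. The eigenvalues (with algebraic multiplicities) are λ = -2 with multiplicity 2, λ = 1 with multiplicity 3.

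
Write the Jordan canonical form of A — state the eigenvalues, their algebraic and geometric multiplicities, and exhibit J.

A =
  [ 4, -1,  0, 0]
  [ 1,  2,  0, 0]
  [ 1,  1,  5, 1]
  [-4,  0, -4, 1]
J_2(3) ⊕ J_2(3)

The characteristic polynomial is
  det(x·I − A) = x^4 - 12*x^3 + 54*x^2 - 108*x + 81 = (x - 3)^4

Eigenvalues and multiplicities (the geometric multiplicity of λ is n − rank(A − λI), which equals the number of Jordan blocks for λ):
  λ = 3: algebraic multiplicity = 4, geometric multiplicity = 2

Determining the block sizes for each eigenvalue:
  λ = 3: with am = 4 and gm = 2, the partition is not yet determined (e.g. several partitions of 4 into 2 parts exist). Let N = A − (3)·I. Computing rank(N^1) = 2, rank(N^2) = 0; the number of blocks of size ≥ j is rank(N^{j−1}) − rank(N^j), giving [2, 2]. So we have 2 block(s) of size 2 → block sizes [2, 2]

Assembling the blocks gives a Jordan form
J =
  [3, 1, 0, 0]
  [0, 3, 0, 0]
  [0, 0, 3, 1]
  [0, 0, 0, 3]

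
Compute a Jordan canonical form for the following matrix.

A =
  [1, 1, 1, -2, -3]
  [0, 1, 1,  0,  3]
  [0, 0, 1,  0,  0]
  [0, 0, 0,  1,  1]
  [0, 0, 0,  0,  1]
J_3(1) ⊕ J_2(1)

The characteristic polynomial is
  det(x·I − A) = x^5 - 5*x^4 + 10*x^3 - 10*x^2 + 5*x - 1 = (x - 1)^5

Eigenvalues and multiplicities (the geometric multiplicity of λ is n − rank(A − λI), which equals the number of Jordan blocks for λ):
  λ = 1: algebraic multiplicity = 5, geometric multiplicity = 2

Determining the block sizes for each eigenvalue:
  λ = 1: with am = 5 and gm = 2, the partition is not yet determined (e.g. several partitions of 5 into 2 parts exist). Let N = A − (1)·I. Computing rank(N^1) = 3, rank(N^2) = 1, rank(N^3) = 0; the number of blocks of size ≥ j is rank(N^{j−1}) − rank(N^j), giving [2, 2, 1]. So we have 1 block(s) of size 3, 1 block(s) of size 2 → block sizes [3, 2]

Assembling the blocks gives a Jordan form
J =
  [1, 1, 0, 0, 0]
  [0, 1, 1, 0, 0]
  [0, 0, 1, 0, 0]
  [0, 0, 0, 1, 1]
  [0, 0, 0, 0, 1]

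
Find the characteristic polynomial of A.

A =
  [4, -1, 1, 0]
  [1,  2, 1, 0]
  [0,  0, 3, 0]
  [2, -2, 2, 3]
x^4 - 12*x^3 + 54*x^2 - 108*x + 81

Expanding det(x·I − A) (e.g. by cofactor expansion or by noting that A is similar to its Jordan form J, which has the same characteristic polynomial as A) gives
  χ_A(x) = x^4 - 12*x^3 + 54*x^2 - 108*x + 81
which factors as (x - 3)^4. The eigenvalues (with algebraic multiplicities) are λ = 3 with multiplicity 4.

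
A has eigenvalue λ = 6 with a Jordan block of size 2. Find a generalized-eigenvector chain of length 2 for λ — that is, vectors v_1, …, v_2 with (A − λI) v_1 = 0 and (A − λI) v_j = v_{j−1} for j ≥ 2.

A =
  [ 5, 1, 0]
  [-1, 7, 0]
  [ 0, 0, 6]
A Jordan chain for λ = 6 of length 2:
v_1 = (-1, -1, 0)ᵀ
v_2 = (1, 0, 0)ᵀ

Let N = A − (6)·I. We want v_2 with N^2 v_2 = 0 but N^1 v_2 ≠ 0; then v_{j-1} := N · v_j for j = 2, …, 2.

Pick v_2 = (1, 0, 0)ᵀ.
Then v_1 = N · v_2 = (-1, -1, 0)ᵀ.

Sanity check: (A − (6)·I) v_1 = (0, 0, 0)ᵀ = 0. ✓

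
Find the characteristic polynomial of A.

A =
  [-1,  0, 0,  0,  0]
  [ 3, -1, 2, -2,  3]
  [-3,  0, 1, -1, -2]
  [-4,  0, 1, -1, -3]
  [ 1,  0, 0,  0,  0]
x^5 + 2*x^4 + x^3

Expanding det(x·I − A) (e.g. by cofactor expansion or by noting that A is similar to its Jordan form J, which has the same characteristic polynomial as A) gives
  χ_A(x) = x^5 + 2*x^4 + x^3
which factors as x^3*(x + 1)^2. The eigenvalues (with algebraic multiplicities) are λ = -1 with multiplicity 2, λ = 0 with multiplicity 3.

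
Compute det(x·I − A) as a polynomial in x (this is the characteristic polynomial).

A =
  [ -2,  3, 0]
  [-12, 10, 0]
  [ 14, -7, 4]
x^3 - 12*x^2 + 48*x - 64

Expanding det(x·I − A) (e.g. by cofactor expansion or by noting that A is similar to its Jordan form J, which has the same characteristic polynomial as A) gives
  χ_A(x) = x^3 - 12*x^2 + 48*x - 64
which factors as (x - 4)^3. The eigenvalues (with algebraic multiplicities) are λ = 4 with multiplicity 3.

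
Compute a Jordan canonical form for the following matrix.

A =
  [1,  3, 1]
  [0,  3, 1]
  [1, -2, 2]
J_3(2)

The characteristic polynomial is
  det(x·I − A) = x^3 - 6*x^2 + 12*x - 8 = (x - 2)^3

Eigenvalues and multiplicities (the geometric multiplicity of λ is n − rank(A − λI), which equals the number of Jordan blocks for λ):
  λ = 2: algebraic multiplicity = 3, geometric multiplicity = 1

Determining the block sizes for each eigenvalue:
  λ = 2: one block (gm = 1), so the single block has size am = 3 → block sizes [3]

Assembling the blocks gives a Jordan form
J =
  [2, 1, 0]
  [0, 2, 1]
  [0, 0, 2]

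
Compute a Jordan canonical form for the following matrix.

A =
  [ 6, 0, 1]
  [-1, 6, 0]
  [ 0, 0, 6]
J_3(6)

The characteristic polynomial is
  det(x·I − A) = x^3 - 18*x^2 + 108*x - 216 = (x - 6)^3

Eigenvalues and multiplicities (the geometric multiplicity of λ is n − rank(A − λI), which equals the number of Jordan blocks for λ):
  λ = 6: algebraic multiplicity = 3, geometric multiplicity = 1

Determining the block sizes for each eigenvalue:
  λ = 6: one block (gm = 1), so the single block has size am = 3 → block sizes [3]

Assembling the blocks gives a Jordan form
J =
  [6, 1, 0]
  [0, 6, 1]
  [0, 0, 6]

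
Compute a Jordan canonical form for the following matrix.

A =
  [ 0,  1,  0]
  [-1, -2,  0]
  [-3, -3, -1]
J_2(-1) ⊕ J_1(-1)

The characteristic polynomial is
  det(x·I − A) = x^3 + 3*x^2 + 3*x + 1 = (x + 1)^3

Eigenvalues and multiplicities (the geometric multiplicity of λ is n − rank(A − λI), which equals the number of Jordan blocks for λ):
  λ = -1: algebraic multiplicity = 3, geometric multiplicity = 2

Determining the block sizes for each eigenvalue:
  λ = -1: 2 blocks summing to 3 forces exactly one block of size 2 and the rest size 1 → block sizes [2, 1]

Assembling the blocks gives a Jordan form
J =
  [-1,  1,  0]
  [ 0, -1,  0]
  [ 0,  0, -1]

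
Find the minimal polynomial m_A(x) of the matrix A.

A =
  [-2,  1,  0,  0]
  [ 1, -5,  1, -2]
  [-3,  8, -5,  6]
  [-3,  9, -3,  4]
x^3 + 6*x^2 + 12*x + 8

The characteristic polynomial is χ_A(x) = (x + 2)^4, so the eigenvalues are known. The minimal polynomial is
  m_A(x) = Π_λ (x − λ)^{k_λ}
where k_λ is the size of the *largest* Jordan block for λ (equivalently, the smallest k with (A − λI)^k v = 0 for every generalised eigenvector v of λ).

  λ = -2: largest Jordan block has size 3, contributing (x + 2)^3

So m_A(x) = (x + 2)^3 = x^3 + 6*x^2 + 12*x + 8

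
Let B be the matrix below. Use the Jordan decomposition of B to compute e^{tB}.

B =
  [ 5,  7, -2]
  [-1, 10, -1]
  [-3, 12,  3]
e^{tB} =
  [-t*exp(6*t) + exp(6*t), -3*t^2*exp(6*t)/2 + 7*t*exp(6*t), t^2*exp(6*t)/2 - 2*t*exp(6*t)]
  [-t*exp(6*t), -3*t^2*exp(6*t)/2 + 4*t*exp(6*t) + exp(6*t), t^2*exp(6*t)/2 - t*exp(6*t)]
  [-3*t*exp(6*t), -9*t^2*exp(6*t)/2 + 12*t*exp(6*t), 3*t^2*exp(6*t)/2 - 3*t*exp(6*t) + exp(6*t)]

Strategy: write B = P · J · P⁻¹ where J is a Jordan canonical form, so e^{tB} = P · e^{tJ} · P⁻¹, and e^{tJ} can be computed block-by-block.

B has Jordan form
J =
  [6, 1, 0]
  [0, 6, 1]
  [0, 0, 6]
(up to reordering of blocks).

Per-block formulas:
  For a 3×3 Jordan block J_3(6): exp(t · J_3(6)) = e^(6t)·(I + t·N + (t^2/2)·N^2), where N is the 3×3 nilpotent shift.

After assembling e^{tJ} and conjugating by P, we get:

e^{tB} =
  [-t*exp(6*t) + exp(6*t), -3*t^2*exp(6*t)/2 + 7*t*exp(6*t), t^2*exp(6*t)/2 - 2*t*exp(6*t)]
  [-t*exp(6*t), -3*t^2*exp(6*t)/2 + 4*t*exp(6*t) + exp(6*t), t^2*exp(6*t)/2 - t*exp(6*t)]
  [-3*t*exp(6*t), -9*t^2*exp(6*t)/2 + 12*t*exp(6*t), 3*t^2*exp(6*t)/2 - 3*t*exp(6*t) + exp(6*t)]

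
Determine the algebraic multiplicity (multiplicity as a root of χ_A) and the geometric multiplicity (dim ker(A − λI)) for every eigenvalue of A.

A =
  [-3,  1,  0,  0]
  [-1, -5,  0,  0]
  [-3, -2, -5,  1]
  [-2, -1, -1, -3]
λ = -4: alg = 4, geom = 2

Step 1 — factor the characteristic polynomial to read off the algebraic multiplicities:
  χ_A(x) = (x + 4)^4

Step 2 — compute geometric multiplicities via the rank-nullity identity g(λ) = n − rank(A − λI):
  rank(A − (-4)·I) = 2, so dim ker(A − (-4)·I) = n − 2 = 2

Summary:
  λ = -4: algebraic multiplicity = 4, geometric multiplicity = 2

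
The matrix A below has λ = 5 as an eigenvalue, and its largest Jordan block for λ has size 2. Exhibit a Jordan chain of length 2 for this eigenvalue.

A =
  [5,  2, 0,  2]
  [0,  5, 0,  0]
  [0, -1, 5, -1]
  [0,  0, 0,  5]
A Jordan chain for λ = 5 of length 2:
v_1 = (2, 0, -1, 0)ᵀ
v_2 = (0, 1, 0, 0)ᵀ

Let N = A − (5)·I. We want v_2 with N^2 v_2 = 0 but N^1 v_2 ≠ 0; then v_{j-1} := N · v_j for j = 2, …, 2.

Pick v_2 = (0, 1, 0, 0)ᵀ.
Then v_1 = N · v_2 = (2, 0, -1, 0)ᵀ.

Sanity check: (A − (5)·I) v_1 = (0, 0, 0, 0)ᵀ = 0. ✓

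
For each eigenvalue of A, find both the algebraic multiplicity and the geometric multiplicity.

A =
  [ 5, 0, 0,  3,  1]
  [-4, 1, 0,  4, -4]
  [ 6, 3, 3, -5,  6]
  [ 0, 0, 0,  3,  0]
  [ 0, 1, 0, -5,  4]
λ = 3: alg = 4, geom = 2; λ = 4: alg = 1, geom = 1

Step 1 — factor the characteristic polynomial to read off the algebraic multiplicities:
  χ_A(x) = (x - 4)*(x - 3)^4

Step 2 — compute geometric multiplicities via the rank-nullity identity g(λ) = n − rank(A − λI):
  rank(A − (3)·I) = 3, so dim ker(A − (3)·I) = n − 3 = 2
  rank(A − (4)·I) = 4, so dim ker(A − (4)·I) = n − 4 = 1

Summary:
  λ = 3: algebraic multiplicity = 4, geometric multiplicity = 2
  λ = 4: algebraic multiplicity = 1, geometric multiplicity = 1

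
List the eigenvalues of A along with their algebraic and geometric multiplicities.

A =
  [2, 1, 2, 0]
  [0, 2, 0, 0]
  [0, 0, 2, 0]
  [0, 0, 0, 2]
λ = 2: alg = 4, geom = 3

Step 1 — factor the characteristic polynomial to read off the algebraic multiplicities:
  χ_A(x) = (x - 2)^4

Step 2 — compute geometric multiplicities via the rank-nullity identity g(λ) = n − rank(A − λI):
  rank(A − (2)·I) = 1, so dim ker(A − (2)·I) = n − 1 = 3

Summary:
  λ = 2: algebraic multiplicity = 4, geometric multiplicity = 3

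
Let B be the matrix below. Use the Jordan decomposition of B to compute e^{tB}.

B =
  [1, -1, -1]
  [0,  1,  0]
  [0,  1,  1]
e^{tB} =
  [exp(t), -t^2*exp(t)/2 - t*exp(t), -t*exp(t)]
  [0, exp(t), 0]
  [0, t*exp(t), exp(t)]

Strategy: write B = P · J · P⁻¹ where J is a Jordan canonical form, so e^{tB} = P · e^{tJ} · P⁻¹, and e^{tJ} can be computed block-by-block.

B has Jordan form
J =
  [1, 1, 0]
  [0, 1, 1]
  [0, 0, 1]
(up to reordering of blocks).

Per-block formulas:
  For a 3×3 Jordan block J_3(1): exp(t · J_3(1)) = e^(1t)·(I + t·N + (t^2/2)·N^2), where N is the 3×3 nilpotent shift.

After assembling e^{tJ} and conjugating by P, we get:

e^{tB} =
  [exp(t), -t^2*exp(t)/2 - t*exp(t), -t*exp(t)]
  [0, exp(t), 0]
  [0, t*exp(t), exp(t)]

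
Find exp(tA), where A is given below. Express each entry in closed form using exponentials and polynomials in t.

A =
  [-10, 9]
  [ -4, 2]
e^{tA} =
  [-6*t*exp(-4*t) + exp(-4*t), 9*t*exp(-4*t)]
  [-4*t*exp(-4*t), 6*t*exp(-4*t) + exp(-4*t)]

Strategy: write A = P · J · P⁻¹ where J is a Jordan canonical form, so e^{tA} = P · e^{tJ} · P⁻¹, and e^{tJ} can be computed block-by-block.

A has Jordan form
J =
  [-4,  1]
  [ 0, -4]
(up to reordering of blocks).

Per-block formulas:
  For a 2×2 Jordan block J_2(-4): exp(t · J_2(-4)) = e^(-4t)·(I + t·N), where N is the 2×2 nilpotent shift.

After assembling e^{tJ} and conjugating by P, we get:

e^{tA} =
  [-6*t*exp(-4*t) + exp(-4*t), 9*t*exp(-4*t)]
  [-4*t*exp(-4*t), 6*t*exp(-4*t) + exp(-4*t)]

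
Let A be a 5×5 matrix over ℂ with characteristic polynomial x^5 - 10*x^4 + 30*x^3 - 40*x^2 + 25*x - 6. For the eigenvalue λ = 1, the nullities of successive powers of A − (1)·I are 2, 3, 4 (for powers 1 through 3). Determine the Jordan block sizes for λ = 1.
Block sizes for λ = 1: [3, 1]

From the dimensions of kernels of powers, the number of Jordan blocks of size at least j is d_j − d_{j−1} where d_j = dim ker(N^j) (with d_0 = 0). Computing the differences gives [2, 1, 1].
The number of blocks of size exactly k is (#blocks of size ≥ k) − (#blocks of size ≥ k + 1), so the partition is: 1 block(s) of size 1, 1 block(s) of size 3.
In nonincreasing order the block sizes are [3, 1].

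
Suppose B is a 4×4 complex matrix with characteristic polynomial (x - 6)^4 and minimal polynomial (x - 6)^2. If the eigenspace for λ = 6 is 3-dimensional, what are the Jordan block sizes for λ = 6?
Block sizes for λ = 6: [2, 1, 1]

Step 1 — from the characteristic polynomial, algebraic multiplicity of λ = 6 is 4. From dim ker(B − (6)·I) = 3, there are exactly 3 Jordan blocks for λ = 6.
Step 2 — from the minimal polynomial, the factor (x − 6)^2 tells us the largest block for λ = 6 has size 2.
Step 3 — with total size 4, 3 blocks, and largest block 2, the block sizes (in nonincreasing order) are [2, 1, 1].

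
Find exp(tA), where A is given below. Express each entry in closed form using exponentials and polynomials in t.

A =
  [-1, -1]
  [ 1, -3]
e^{tA} =
  [t*exp(-2*t) + exp(-2*t), -t*exp(-2*t)]
  [t*exp(-2*t), -t*exp(-2*t) + exp(-2*t)]

Strategy: write A = P · J · P⁻¹ where J is a Jordan canonical form, so e^{tA} = P · e^{tJ} · P⁻¹, and e^{tJ} can be computed block-by-block.

A has Jordan form
J =
  [-2,  1]
  [ 0, -2]
(up to reordering of blocks).

Per-block formulas:
  For a 2×2 Jordan block J_2(-2): exp(t · J_2(-2)) = e^(-2t)·(I + t·N), where N is the 2×2 nilpotent shift.

After assembling e^{tJ} and conjugating by P, we get:

e^{tA} =
  [t*exp(-2*t) + exp(-2*t), -t*exp(-2*t)]
  [t*exp(-2*t), -t*exp(-2*t) + exp(-2*t)]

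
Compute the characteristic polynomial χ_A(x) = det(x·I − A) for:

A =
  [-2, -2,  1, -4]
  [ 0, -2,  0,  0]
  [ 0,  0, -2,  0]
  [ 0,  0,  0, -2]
x^4 + 8*x^3 + 24*x^2 + 32*x + 16

Expanding det(x·I − A) (e.g. by cofactor expansion or by noting that A is similar to its Jordan form J, which has the same characteristic polynomial as A) gives
  χ_A(x) = x^4 + 8*x^3 + 24*x^2 + 32*x + 16
which factors as (x + 2)^4. The eigenvalues (with algebraic multiplicities) are λ = -2 with multiplicity 4.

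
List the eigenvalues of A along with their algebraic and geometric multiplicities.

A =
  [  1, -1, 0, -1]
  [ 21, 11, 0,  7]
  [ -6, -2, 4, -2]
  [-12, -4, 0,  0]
λ = 4: alg = 4, geom = 3

Step 1 — factor the characteristic polynomial to read off the algebraic multiplicities:
  χ_A(x) = (x - 4)^4

Step 2 — compute geometric multiplicities via the rank-nullity identity g(λ) = n − rank(A − λI):
  rank(A − (4)·I) = 1, so dim ker(A − (4)·I) = n − 1 = 3

Summary:
  λ = 4: algebraic multiplicity = 4, geometric multiplicity = 3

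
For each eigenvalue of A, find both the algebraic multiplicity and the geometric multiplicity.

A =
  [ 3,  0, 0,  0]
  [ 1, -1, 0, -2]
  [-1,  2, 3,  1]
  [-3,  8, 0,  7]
λ = 3: alg = 4, geom = 2

Step 1 — factor the characteristic polynomial to read off the algebraic multiplicities:
  χ_A(x) = (x - 3)^4

Step 2 — compute geometric multiplicities via the rank-nullity identity g(λ) = n − rank(A − λI):
  rank(A − (3)·I) = 2, so dim ker(A − (3)·I) = n − 2 = 2

Summary:
  λ = 3: algebraic multiplicity = 4, geometric multiplicity = 2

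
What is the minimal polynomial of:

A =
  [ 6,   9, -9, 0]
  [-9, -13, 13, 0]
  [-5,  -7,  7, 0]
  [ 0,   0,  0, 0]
x^3

The characteristic polynomial is χ_A(x) = x^4, so the eigenvalues are known. The minimal polynomial is
  m_A(x) = Π_λ (x − λ)^{k_λ}
where k_λ is the size of the *largest* Jordan block for λ (equivalently, the smallest k with (A − λI)^k v = 0 for every generalised eigenvector v of λ).

  λ = 0: largest Jordan block has size 3, contributing (x − 0)^3

So m_A(x) = x^3 = x^3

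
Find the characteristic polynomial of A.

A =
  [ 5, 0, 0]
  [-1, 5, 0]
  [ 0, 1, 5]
x^3 - 15*x^2 + 75*x - 125

Expanding det(x·I − A) (e.g. by cofactor expansion or by noting that A is similar to its Jordan form J, which has the same characteristic polynomial as A) gives
  χ_A(x) = x^3 - 15*x^2 + 75*x - 125
which factors as (x - 5)^3. The eigenvalues (with algebraic multiplicities) are λ = 5 with multiplicity 3.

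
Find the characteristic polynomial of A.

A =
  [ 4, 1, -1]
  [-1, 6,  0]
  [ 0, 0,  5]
x^3 - 15*x^2 + 75*x - 125

Expanding det(x·I − A) (e.g. by cofactor expansion or by noting that A is similar to its Jordan form J, which has the same characteristic polynomial as A) gives
  χ_A(x) = x^3 - 15*x^2 + 75*x - 125
which factors as (x - 5)^3. The eigenvalues (with algebraic multiplicities) are λ = 5 with multiplicity 3.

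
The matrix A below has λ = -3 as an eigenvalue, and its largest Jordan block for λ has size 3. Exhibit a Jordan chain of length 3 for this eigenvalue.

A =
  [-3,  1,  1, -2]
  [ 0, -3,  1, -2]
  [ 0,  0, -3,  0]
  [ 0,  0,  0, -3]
A Jordan chain for λ = -3 of length 3:
v_1 = (1, 0, 0, 0)ᵀ
v_2 = (1, 1, 0, 0)ᵀ
v_3 = (0, 0, 1, 0)ᵀ

Let N = A − (-3)·I. We want v_3 with N^3 v_3 = 0 but N^2 v_3 ≠ 0; then v_{j-1} := N · v_j for j = 3, …, 2.

Pick v_3 = (0, 0, 1, 0)ᵀ.
Then v_2 = N · v_3 = (1, 1, 0, 0)ᵀ.
Then v_1 = N · v_2 = (1, 0, 0, 0)ᵀ.

Sanity check: (A − (-3)·I) v_1 = (0, 0, 0, 0)ᵀ = 0. ✓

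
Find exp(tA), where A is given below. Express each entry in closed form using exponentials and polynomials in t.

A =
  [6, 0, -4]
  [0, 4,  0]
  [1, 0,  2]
e^{tA} =
  [2*t*exp(4*t) + exp(4*t), 0, -4*t*exp(4*t)]
  [0, exp(4*t), 0]
  [t*exp(4*t), 0, -2*t*exp(4*t) + exp(4*t)]

Strategy: write A = P · J · P⁻¹ where J is a Jordan canonical form, so e^{tA} = P · e^{tJ} · P⁻¹, and e^{tJ} can be computed block-by-block.

A has Jordan form
J =
  [4, 1, 0]
  [0, 4, 0]
  [0, 0, 4]
(up to reordering of blocks).

Per-block formulas:
  For a 1×1 block at λ = 4: exp(t · [4]) = [e^(4t)].
  For a 2×2 Jordan block J_2(4): exp(t · J_2(4)) = e^(4t)·(I + t·N), where N is the 2×2 nilpotent shift.

After assembling e^{tJ} and conjugating by P, we get:

e^{tA} =
  [2*t*exp(4*t) + exp(4*t), 0, -4*t*exp(4*t)]
  [0, exp(4*t), 0]
  [t*exp(4*t), 0, -2*t*exp(4*t) + exp(4*t)]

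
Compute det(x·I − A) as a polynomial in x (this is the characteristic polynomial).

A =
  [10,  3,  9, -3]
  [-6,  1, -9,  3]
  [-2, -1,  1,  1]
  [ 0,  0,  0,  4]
x^4 - 16*x^3 + 96*x^2 - 256*x + 256

Expanding det(x·I − A) (e.g. by cofactor expansion or by noting that A is similar to its Jordan form J, which has the same characteristic polynomial as A) gives
  χ_A(x) = x^4 - 16*x^3 + 96*x^2 - 256*x + 256
which factors as (x - 4)^4. The eigenvalues (with algebraic multiplicities) are λ = 4 with multiplicity 4.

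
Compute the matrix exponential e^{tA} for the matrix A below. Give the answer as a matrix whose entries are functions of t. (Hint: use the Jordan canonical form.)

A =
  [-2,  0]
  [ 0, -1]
e^{tA} =
  [exp(-2*t), 0]
  [0, exp(-t)]

Strategy: write A = P · J · P⁻¹ where J is a Jordan canonical form, so e^{tA} = P · e^{tJ} · P⁻¹, and e^{tJ} can be computed block-by-block.

A has Jordan form
J =
  [-2,  0]
  [ 0, -1]
(up to reordering of blocks).

Per-block formulas:
  For a 1×1 block at λ = -2: exp(t · [-2]) = [e^(-2t)].
  For a 1×1 block at λ = -1: exp(t · [-1]) = [e^(-1t)].

After assembling e^{tJ} and conjugating by P, we get:

e^{tA} =
  [exp(-2*t), 0]
  [0, exp(-t)]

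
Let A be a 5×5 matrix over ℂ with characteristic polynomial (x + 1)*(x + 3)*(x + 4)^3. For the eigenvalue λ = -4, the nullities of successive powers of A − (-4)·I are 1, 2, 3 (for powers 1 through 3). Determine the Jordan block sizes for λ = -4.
Block sizes for λ = -4: [3]

From the dimensions of kernels of powers, the number of Jordan blocks of size at least j is d_j − d_{j−1} where d_j = dim ker(N^j) (with d_0 = 0). Computing the differences gives [1, 1, 1].
The number of blocks of size exactly k is (#blocks of size ≥ k) − (#blocks of size ≥ k + 1), so the partition is: 1 block(s) of size 3.
In nonincreasing order the block sizes are [3].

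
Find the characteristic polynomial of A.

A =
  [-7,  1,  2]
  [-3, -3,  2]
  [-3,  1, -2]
x^3 + 12*x^2 + 48*x + 64

Expanding det(x·I − A) (e.g. by cofactor expansion or by noting that A is similar to its Jordan form J, which has the same characteristic polynomial as A) gives
  χ_A(x) = x^3 + 12*x^2 + 48*x + 64
which factors as (x + 4)^3. The eigenvalues (with algebraic multiplicities) are λ = -4 with multiplicity 3.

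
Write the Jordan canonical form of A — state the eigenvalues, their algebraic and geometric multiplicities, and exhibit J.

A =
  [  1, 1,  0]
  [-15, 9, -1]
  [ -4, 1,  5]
J_3(5)

The characteristic polynomial is
  det(x·I − A) = x^3 - 15*x^2 + 75*x - 125 = (x - 5)^3

Eigenvalues and multiplicities (the geometric multiplicity of λ is n − rank(A − λI), which equals the number of Jordan blocks for λ):
  λ = 5: algebraic multiplicity = 3, geometric multiplicity = 1

Determining the block sizes for each eigenvalue:
  λ = 5: one block (gm = 1), so the single block has size am = 3 → block sizes [3]

Assembling the blocks gives a Jordan form
J =
  [5, 1, 0]
  [0, 5, 1]
  [0, 0, 5]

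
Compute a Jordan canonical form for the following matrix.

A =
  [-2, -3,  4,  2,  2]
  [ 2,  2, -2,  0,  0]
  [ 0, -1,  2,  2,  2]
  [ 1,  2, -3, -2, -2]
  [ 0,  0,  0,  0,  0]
J_2(0) ⊕ J_2(0) ⊕ J_1(0)

The characteristic polynomial is
  det(x·I − A) = x^5

Eigenvalues and multiplicities (the geometric multiplicity of λ is n − rank(A − λI), which equals the number of Jordan blocks for λ):
  λ = 0: algebraic multiplicity = 5, geometric multiplicity = 3

Determining the block sizes for each eigenvalue:
  λ = 0: with am = 5 and gm = 3, the partition is not yet determined (e.g. several partitions of 5 into 3 parts exist). Let N = A − (0)·I. Computing rank(N^1) = 2, rank(N^2) = 0; the number of blocks of size ≥ j is rank(N^{j−1}) − rank(N^j), giving [3, 2]. So we have 2 block(s) of size 2, 1 block(s) of size 1 → block sizes [2, 2, 1]

Assembling the blocks gives a Jordan form
J =
  [0, 1, 0, 0, 0]
  [0, 0, 0, 0, 0]
  [0, 0, 0, 1, 0]
  [0, 0, 0, 0, 0]
  [0, 0, 0, 0, 0]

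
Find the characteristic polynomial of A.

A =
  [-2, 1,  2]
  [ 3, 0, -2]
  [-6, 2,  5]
x^3 - 3*x^2 + 3*x - 1

Expanding det(x·I − A) (e.g. by cofactor expansion or by noting that A is similar to its Jordan form J, which has the same characteristic polynomial as A) gives
  χ_A(x) = x^3 - 3*x^2 + 3*x - 1
which factors as (x - 1)^3. The eigenvalues (with algebraic multiplicities) are λ = 1 with multiplicity 3.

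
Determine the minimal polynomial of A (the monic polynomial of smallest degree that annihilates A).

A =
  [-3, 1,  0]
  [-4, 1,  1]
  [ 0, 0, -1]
x^3 + 3*x^2 + 3*x + 1

The characteristic polynomial is χ_A(x) = (x + 1)^3, so the eigenvalues are known. The minimal polynomial is
  m_A(x) = Π_λ (x − λ)^{k_λ}
where k_λ is the size of the *largest* Jordan block for λ (equivalently, the smallest k with (A − λI)^k v = 0 for every generalised eigenvector v of λ).

  λ = -1: largest Jordan block has size 3, contributing (x + 1)^3

So m_A(x) = (x + 1)^3 = x^3 + 3*x^2 + 3*x + 1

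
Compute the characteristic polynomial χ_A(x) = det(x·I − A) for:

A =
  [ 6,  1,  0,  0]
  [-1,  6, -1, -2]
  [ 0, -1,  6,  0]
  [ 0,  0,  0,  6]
x^4 - 24*x^3 + 216*x^2 - 864*x + 1296

Expanding det(x·I − A) (e.g. by cofactor expansion or by noting that A is similar to its Jordan form J, which has the same characteristic polynomial as A) gives
  χ_A(x) = x^4 - 24*x^3 + 216*x^2 - 864*x + 1296
which factors as (x - 6)^4. The eigenvalues (with algebraic multiplicities) are λ = 6 with multiplicity 4.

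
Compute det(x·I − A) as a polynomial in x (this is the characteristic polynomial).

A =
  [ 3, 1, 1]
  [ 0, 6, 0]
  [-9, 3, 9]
x^3 - 18*x^2 + 108*x - 216

Expanding det(x·I − A) (e.g. by cofactor expansion or by noting that A is similar to its Jordan form J, which has the same characteristic polynomial as A) gives
  χ_A(x) = x^3 - 18*x^2 + 108*x - 216
which factors as (x - 6)^3. The eigenvalues (with algebraic multiplicities) are λ = 6 with multiplicity 3.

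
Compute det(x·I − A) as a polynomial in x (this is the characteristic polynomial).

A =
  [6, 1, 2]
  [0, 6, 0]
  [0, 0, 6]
x^3 - 18*x^2 + 108*x - 216

Expanding det(x·I − A) (e.g. by cofactor expansion or by noting that A is similar to its Jordan form J, which has the same characteristic polynomial as A) gives
  χ_A(x) = x^3 - 18*x^2 + 108*x - 216
which factors as (x - 6)^3. The eigenvalues (with algebraic multiplicities) are λ = 6 with multiplicity 3.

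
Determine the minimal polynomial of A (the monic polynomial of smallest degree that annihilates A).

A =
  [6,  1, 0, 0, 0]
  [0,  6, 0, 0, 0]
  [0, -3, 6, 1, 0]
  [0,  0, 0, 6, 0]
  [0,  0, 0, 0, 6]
x^2 - 12*x + 36

The characteristic polynomial is χ_A(x) = (x - 6)^5, so the eigenvalues are known. The minimal polynomial is
  m_A(x) = Π_λ (x − λ)^{k_λ}
where k_λ is the size of the *largest* Jordan block for λ (equivalently, the smallest k with (A − λI)^k v = 0 for every generalised eigenvector v of λ).

  λ = 6: largest Jordan block has size 2, contributing (x − 6)^2

So m_A(x) = (x - 6)^2 = x^2 - 12*x + 36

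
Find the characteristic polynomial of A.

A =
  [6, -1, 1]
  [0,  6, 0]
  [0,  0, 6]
x^3 - 18*x^2 + 108*x - 216

Expanding det(x·I − A) (e.g. by cofactor expansion or by noting that A is similar to its Jordan form J, which has the same characteristic polynomial as A) gives
  χ_A(x) = x^3 - 18*x^2 + 108*x - 216
which factors as (x - 6)^3. The eigenvalues (with algebraic multiplicities) are λ = 6 with multiplicity 3.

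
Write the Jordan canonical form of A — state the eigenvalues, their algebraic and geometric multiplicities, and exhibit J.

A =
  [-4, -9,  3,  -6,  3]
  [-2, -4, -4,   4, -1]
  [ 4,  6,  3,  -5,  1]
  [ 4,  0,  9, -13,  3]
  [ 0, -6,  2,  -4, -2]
J_3(-4) ⊕ J_2(-4)

The characteristic polynomial is
  det(x·I − A) = x^5 + 20*x^4 + 160*x^3 + 640*x^2 + 1280*x + 1024 = (x + 4)^5

Eigenvalues and multiplicities (the geometric multiplicity of λ is n − rank(A − λI), which equals the number of Jordan blocks for λ):
  λ = -4: algebraic multiplicity = 5, geometric multiplicity = 2

Determining the block sizes for each eigenvalue:
  λ = -4: with am = 5 and gm = 2, the partition is not yet determined (e.g. several partitions of 5 into 2 parts exist). Let N = A − (-4)·I. Computing rank(N^1) = 3, rank(N^2) = 1, rank(N^3) = 0; the number of blocks of size ≥ j is rank(N^{j−1}) − rank(N^j), giving [2, 2, 1]. So we have 1 block(s) of size 3, 1 block(s) of size 2 → block sizes [3, 2]

Assembling the blocks gives a Jordan form
J =
  [-4,  1,  0,  0,  0]
  [ 0, -4,  1,  0,  0]
  [ 0,  0, -4,  0,  0]
  [ 0,  0,  0, -4,  1]
  [ 0,  0,  0,  0, -4]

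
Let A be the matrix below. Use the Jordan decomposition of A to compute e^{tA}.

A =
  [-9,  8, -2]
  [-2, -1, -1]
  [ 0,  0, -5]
e^{tA} =
  [-4*t*exp(-5*t) + exp(-5*t), 8*t*exp(-5*t), -2*t*exp(-5*t)]
  [-2*t*exp(-5*t), 4*t*exp(-5*t) + exp(-5*t), -t*exp(-5*t)]
  [0, 0, exp(-5*t)]

Strategy: write A = P · J · P⁻¹ where J is a Jordan canonical form, so e^{tA} = P · e^{tJ} · P⁻¹, and e^{tJ} can be computed block-by-block.

A has Jordan form
J =
  [-5,  1,  0]
  [ 0, -5,  0]
  [ 0,  0, -5]
(up to reordering of blocks).

Per-block formulas:
  For a 1×1 block at λ = -5: exp(t · [-5]) = [e^(-5t)].
  For a 2×2 Jordan block J_2(-5): exp(t · J_2(-5)) = e^(-5t)·(I + t·N), where N is the 2×2 nilpotent shift.

After assembling e^{tJ} and conjugating by P, we get:

e^{tA} =
  [-4*t*exp(-5*t) + exp(-5*t), 8*t*exp(-5*t), -2*t*exp(-5*t)]
  [-2*t*exp(-5*t), 4*t*exp(-5*t) + exp(-5*t), -t*exp(-5*t)]
  [0, 0, exp(-5*t)]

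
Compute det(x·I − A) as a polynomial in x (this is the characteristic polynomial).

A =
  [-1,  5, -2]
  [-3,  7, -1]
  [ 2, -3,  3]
x^3 - 9*x^2 + 27*x - 27

Expanding det(x·I − A) (e.g. by cofactor expansion or by noting that A is similar to its Jordan form J, which has the same characteristic polynomial as A) gives
  χ_A(x) = x^3 - 9*x^2 + 27*x - 27
which factors as (x - 3)^3. The eigenvalues (with algebraic multiplicities) are λ = 3 with multiplicity 3.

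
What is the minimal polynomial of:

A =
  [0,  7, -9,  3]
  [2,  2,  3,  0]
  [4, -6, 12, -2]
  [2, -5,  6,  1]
x^3 - 11*x^2 + 40*x - 48

The characteristic polynomial is χ_A(x) = (x - 4)^3*(x - 3), so the eigenvalues are known. The minimal polynomial is
  m_A(x) = Π_λ (x − λ)^{k_λ}
where k_λ is the size of the *largest* Jordan block for λ (equivalently, the smallest k with (A − λI)^k v = 0 for every generalised eigenvector v of λ).

  λ = 3: largest Jordan block has size 1, contributing (x − 3)
  λ = 4: largest Jordan block has size 2, contributing (x − 4)^2

So m_A(x) = (x - 4)^2*(x - 3) = x^3 - 11*x^2 + 40*x - 48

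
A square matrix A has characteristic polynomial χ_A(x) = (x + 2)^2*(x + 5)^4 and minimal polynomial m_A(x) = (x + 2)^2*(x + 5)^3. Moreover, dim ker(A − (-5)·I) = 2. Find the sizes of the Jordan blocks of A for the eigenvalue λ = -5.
Block sizes for λ = -5: [3, 1]

Step 1 — from the characteristic polynomial, algebraic multiplicity of λ = -5 is 4. From dim ker(A − (-5)·I) = 2, there are exactly 2 Jordan blocks for λ = -5.
Step 2 — from the minimal polynomial, the factor (x + 5)^3 tells us the largest block for λ = -5 has size 3.
Step 3 — with total size 4, 2 blocks, and largest block 3, the block sizes (in nonincreasing order) are [3, 1].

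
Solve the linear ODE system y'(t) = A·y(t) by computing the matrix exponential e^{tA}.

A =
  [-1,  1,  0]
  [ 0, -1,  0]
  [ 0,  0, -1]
e^{tA} =
  [exp(-t), t*exp(-t), 0]
  [0, exp(-t), 0]
  [0, 0, exp(-t)]

Strategy: write A = P · J · P⁻¹ where J is a Jordan canonical form, so e^{tA} = P · e^{tJ} · P⁻¹, and e^{tJ} can be computed block-by-block.

A has Jordan form
J =
  [-1,  1,  0]
  [ 0, -1,  0]
  [ 0,  0, -1]
(up to reordering of blocks).

Per-block formulas:
  For a 2×2 Jordan block J_2(-1): exp(t · J_2(-1)) = e^(-1t)·(I + t·N), where N is the 2×2 nilpotent shift.
  For a 1×1 block at λ = -1: exp(t · [-1]) = [e^(-1t)].

After assembling e^{tJ} and conjugating by P, we get:

e^{tA} =
  [exp(-t), t*exp(-t), 0]
  [0, exp(-t), 0]
  [0, 0, exp(-t)]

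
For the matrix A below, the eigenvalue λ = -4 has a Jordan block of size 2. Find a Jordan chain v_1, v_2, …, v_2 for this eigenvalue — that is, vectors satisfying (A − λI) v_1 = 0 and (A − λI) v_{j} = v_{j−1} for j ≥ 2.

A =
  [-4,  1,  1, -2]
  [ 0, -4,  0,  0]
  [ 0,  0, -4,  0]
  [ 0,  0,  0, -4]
A Jordan chain for λ = -4 of length 2:
v_1 = (1, 0, 0, 0)ᵀ
v_2 = (0, 1, 0, 0)ᵀ

Let N = A − (-4)·I. We want v_2 with N^2 v_2 = 0 but N^1 v_2 ≠ 0; then v_{j-1} := N · v_j for j = 2, …, 2.

Pick v_2 = (0, 1, 0, 0)ᵀ.
Then v_1 = N · v_2 = (1, 0, 0, 0)ᵀ.

Sanity check: (A − (-4)·I) v_1 = (0, 0, 0, 0)ᵀ = 0. ✓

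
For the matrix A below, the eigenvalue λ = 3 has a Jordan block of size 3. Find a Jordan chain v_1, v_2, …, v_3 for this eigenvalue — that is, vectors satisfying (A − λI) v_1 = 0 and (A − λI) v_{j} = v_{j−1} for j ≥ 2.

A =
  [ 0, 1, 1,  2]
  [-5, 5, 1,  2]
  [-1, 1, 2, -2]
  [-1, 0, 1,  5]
A Jordan chain for λ = 3 of length 3:
v_1 = (1, 2, 1, 0)ᵀ
v_2 = (-3, -5, -1, -1)ᵀ
v_3 = (1, 0, 0, 0)ᵀ

Let N = A − (3)·I. We want v_3 with N^3 v_3 = 0 but N^2 v_3 ≠ 0; then v_{j-1} := N · v_j for j = 3, …, 2.

Pick v_3 = (1, 0, 0, 0)ᵀ.
Then v_2 = N · v_3 = (-3, -5, -1, -1)ᵀ.
Then v_1 = N · v_2 = (1, 2, 1, 0)ᵀ.

Sanity check: (A − (3)·I) v_1 = (0, 0, 0, 0)ᵀ = 0. ✓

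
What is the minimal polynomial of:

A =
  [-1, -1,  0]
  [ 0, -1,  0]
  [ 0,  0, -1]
x^2 + 2*x + 1

The characteristic polynomial is χ_A(x) = (x + 1)^3, so the eigenvalues are known. The minimal polynomial is
  m_A(x) = Π_λ (x − λ)^{k_λ}
where k_λ is the size of the *largest* Jordan block for λ (equivalently, the smallest k with (A − λI)^k v = 0 for every generalised eigenvector v of λ).

  λ = -1: largest Jordan block has size 2, contributing (x + 1)^2

So m_A(x) = (x + 1)^2 = x^2 + 2*x + 1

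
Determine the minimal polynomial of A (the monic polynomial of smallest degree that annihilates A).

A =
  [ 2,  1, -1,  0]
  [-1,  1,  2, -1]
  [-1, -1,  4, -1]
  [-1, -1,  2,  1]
x^3 - 6*x^2 + 12*x - 8

The characteristic polynomial is χ_A(x) = (x - 2)^4, so the eigenvalues are known. The minimal polynomial is
  m_A(x) = Π_λ (x − λ)^{k_λ}
where k_λ is the size of the *largest* Jordan block for λ (equivalently, the smallest k with (A − λI)^k v = 0 for every generalised eigenvector v of λ).

  λ = 2: largest Jordan block has size 3, contributing (x − 2)^3

So m_A(x) = (x - 2)^3 = x^3 - 6*x^2 + 12*x - 8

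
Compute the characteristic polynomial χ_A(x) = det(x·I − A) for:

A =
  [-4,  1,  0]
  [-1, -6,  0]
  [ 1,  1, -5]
x^3 + 15*x^2 + 75*x + 125

Expanding det(x·I − A) (e.g. by cofactor expansion or by noting that A is similar to its Jordan form J, which has the same characteristic polynomial as A) gives
  χ_A(x) = x^3 + 15*x^2 + 75*x + 125
which factors as (x + 5)^3. The eigenvalues (with algebraic multiplicities) are λ = -5 with multiplicity 3.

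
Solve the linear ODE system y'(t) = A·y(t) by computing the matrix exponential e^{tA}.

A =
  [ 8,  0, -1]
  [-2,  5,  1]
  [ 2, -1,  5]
e^{tA} =
  [t^2*exp(6*t) + 2*t*exp(6*t) + exp(6*t), t^2*exp(6*t)/2, -t^2*exp(6*t)/2 - t*exp(6*t)]
  [-2*t*exp(6*t), -t*exp(6*t) + exp(6*t), t*exp(6*t)]
  [2*t^2*exp(6*t) + 2*t*exp(6*t), t^2*exp(6*t) - t*exp(6*t), -t^2*exp(6*t) - t*exp(6*t) + exp(6*t)]

Strategy: write A = P · J · P⁻¹ where J is a Jordan canonical form, so e^{tA} = P · e^{tJ} · P⁻¹, and e^{tJ} can be computed block-by-block.

A has Jordan form
J =
  [6, 1, 0]
  [0, 6, 1]
  [0, 0, 6]
(up to reordering of blocks).

Per-block formulas:
  For a 3×3 Jordan block J_3(6): exp(t · J_3(6)) = e^(6t)·(I + t·N + (t^2/2)·N^2), where N is the 3×3 nilpotent shift.

After assembling e^{tJ} and conjugating by P, we get:

e^{tA} =
  [t^2*exp(6*t) + 2*t*exp(6*t) + exp(6*t), t^2*exp(6*t)/2, -t^2*exp(6*t)/2 - t*exp(6*t)]
  [-2*t*exp(6*t), -t*exp(6*t) + exp(6*t), t*exp(6*t)]
  [2*t^2*exp(6*t) + 2*t*exp(6*t), t^2*exp(6*t) - t*exp(6*t), -t^2*exp(6*t) - t*exp(6*t) + exp(6*t)]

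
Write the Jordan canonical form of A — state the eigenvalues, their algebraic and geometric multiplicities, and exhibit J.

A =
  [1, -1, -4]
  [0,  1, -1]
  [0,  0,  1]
J_3(1)

The characteristic polynomial is
  det(x·I − A) = x^3 - 3*x^2 + 3*x - 1 = (x - 1)^3

Eigenvalues and multiplicities (the geometric multiplicity of λ is n − rank(A − λI), which equals the number of Jordan blocks for λ):
  λ = 1: algebraic multiplicity = 3, geometric multiplicity = 1

Determining the block sizes for each eigenvalue:
  λ = 1: one block (gm = 1), so the single block has size am = 3 → block sizes [3]

Assembling the blocks gives a Jordan form
J =
  [1, 1, 0]
  [0, 1, 1]
  [0, 0, 1]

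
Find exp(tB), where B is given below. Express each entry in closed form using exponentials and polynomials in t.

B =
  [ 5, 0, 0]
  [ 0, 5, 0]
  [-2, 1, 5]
e^{tB} =
  [exp(5*t), 0, 0]
  [0, exp(5*t), 0]
  [-2*t*exp(5*t), t*exp(5*t), exp(5*t)]

Strategy: write B = P · J · P⁻¹ where J is a Jordan canonical form, so e^{tB} = P · e^{tJ} · P⁻¹, and e^{tJ} can be computed block-by-block.

B has Jordan form
J =
  [5, 1, 0]
  [0, 5, 0]
  [0, 0, 5]
(up to reordering of blocks).

Per-block formulas:
  For a 1×1 block at λ = 5: exp(t · [5]) = [e^(5t)].
  For a 2×2 Jordan block J_2(5): exp(t · J_2(5)) = e^(5t)·(I + t·N), where N is the 2×2 nilpotent shift.

After assembling e^{tJ} and conjugating by P, we get:

e^{tB} =
  [exp(5*t), 0, 0]
  [0, exp(5*t), 0]
  [-2*t*exp(5*t), t*exp(5*t), exp(5*t)]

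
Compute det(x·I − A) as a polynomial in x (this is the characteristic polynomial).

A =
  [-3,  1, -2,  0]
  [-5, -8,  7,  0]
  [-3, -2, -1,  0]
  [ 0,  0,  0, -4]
x^4 + 16*x^3 + 96*x^2 + 256*x + 256

Expanding det(x·I − A) (e.g. by cofactor expansion or by noting that A is similar to its Jordan form J, which has the same characteristic polynomial as A) gives
  χ_A(x) = x^4 + 16*x^3 + 96*x^2 + 256*x + 256
which factors as (x + 4)^4. The eigenvalues (with algebraic multiplicities) are λ = -4 with multiplicity 4.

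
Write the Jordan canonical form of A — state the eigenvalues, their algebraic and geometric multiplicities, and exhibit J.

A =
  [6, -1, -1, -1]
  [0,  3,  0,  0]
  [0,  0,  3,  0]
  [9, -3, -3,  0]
J_2(3) ⊕ J_1(3) ⊕ J_1(3)

The characteristic polynomial is
  det(x·I − A) = x^4 - 12*x^3 + 54*x^2 - 108*x + 81 = (x - 3)^4

Eigenvalues and multiplicities (the geometric multiplicity of λ is n − rank(A − λI), which equals the number of Jordan blocks for λ):
  λ = 3: algebraic multiplicity = 4, geometric multiplicity = 3

Determining the block sizes for each eigenvalue:
  λ = 3: 3 blocks summing to 4 forces exactly one block of size 2 and the rest size 1 → block sizes [2, 1, 1]

Assembling the blocks gives a Jordan form
J =
  [3, 1, 0, 0]
  [0, 3, 0, 0]
  [0, 0, 3, 0]
  [0, 0, 0, 3]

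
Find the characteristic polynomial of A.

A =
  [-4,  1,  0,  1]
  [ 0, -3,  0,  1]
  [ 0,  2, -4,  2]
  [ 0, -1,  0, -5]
x^4 + 16*x^3 + 96*x^2 + 256*x + 256

Expanding det(x·I − A) (e.g. by cofactor expansion or by noting that A is similar to its Jordan form J, which has the same characteristic polynomial as A) gives
  χ_A(x) = x^4 + 16*x^3 + 96*x^2 + 256*x + 256
which factors as (x + 4)^4. The eigenvalues (with algebraic multiplicities) are λ = -4 with multiplicity 4.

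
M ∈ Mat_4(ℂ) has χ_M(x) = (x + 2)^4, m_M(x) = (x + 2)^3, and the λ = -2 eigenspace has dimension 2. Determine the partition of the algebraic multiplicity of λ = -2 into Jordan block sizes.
Block sizes for λ = -2: [3, 1]

Step 1 — from the characteristic polynomial, algebraic multiplicity of λ = -2 is 4. From dim ker(M − (-2)·I) = 2, there are exactly 2 Jordan blocks for λ = -2.
Step 2 — from the minimal polynomial, the factor (x + 2)^3 tells us the largest block for λ = -2 has size 3.
Step 3 — with total size 4, 2 blocks, and largest block 3, the block sizes (in nonincreasing order) are [3, 1].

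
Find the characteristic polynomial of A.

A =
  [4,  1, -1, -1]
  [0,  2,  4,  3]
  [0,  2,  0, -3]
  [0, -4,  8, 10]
x^4 - 16*x^3 + 96*x^2 - 256*x + 256

Expanding det(x·I − A) (e.g. by cofactor expansion or by noting that A is similar to its Jordan form J, which has the same characteristic polynomial as A) gives
  χ_A(x) = x^4 - 16*x^3 + 96*x^2 - 256*x + 256
which factors as (x - 4)^4. The eigenvalues (with algebraic multiplicities) are λ = 4 with multiplicity 4.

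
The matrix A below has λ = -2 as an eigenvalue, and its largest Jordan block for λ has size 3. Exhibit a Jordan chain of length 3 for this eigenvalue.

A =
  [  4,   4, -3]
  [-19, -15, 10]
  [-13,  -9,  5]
A Jordan chain for λ = -2 of length 3:
v_1 = (-1, 3, 2)ᵀ
v_2 = (6, -19, -13)ᵀ
v_3 = (1, 0, 0)ᵀ

Let N = A − (-2)·I. We want v_3 with N^3 v_3 = 0 but N^2 v_3 ≠ 0; then v_{j-1} := N · v_j for j = 3, …, 2.

Pick v_3 = (1, 0, 0)ᵀ.
Then v_2 = N · v_3 = (6, -19, -13)ᵀ.
Then v_1 = N · v_2 = (-1, 3, 2)ᵀ.

Sanity check: (A − (-2)·I) v_1 = (0, 0, 0)ᵀ = 0. ✓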